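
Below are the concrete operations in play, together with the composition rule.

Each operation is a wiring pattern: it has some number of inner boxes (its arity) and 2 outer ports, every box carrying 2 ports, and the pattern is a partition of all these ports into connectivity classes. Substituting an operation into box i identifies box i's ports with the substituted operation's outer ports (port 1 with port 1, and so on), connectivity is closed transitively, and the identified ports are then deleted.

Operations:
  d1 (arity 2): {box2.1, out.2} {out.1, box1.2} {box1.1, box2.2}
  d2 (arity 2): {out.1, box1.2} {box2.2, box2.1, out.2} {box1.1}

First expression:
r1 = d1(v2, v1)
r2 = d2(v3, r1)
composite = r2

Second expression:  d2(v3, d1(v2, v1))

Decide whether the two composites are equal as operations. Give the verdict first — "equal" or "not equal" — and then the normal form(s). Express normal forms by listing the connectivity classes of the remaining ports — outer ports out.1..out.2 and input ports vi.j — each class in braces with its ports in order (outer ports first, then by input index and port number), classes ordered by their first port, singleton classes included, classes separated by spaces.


Reducing the first expression gives {out.1, v3.2} {out.2, v1.1, v2.2} {v1.2, v2.1} {v3.1}
Reducing the second expression gives {out.1, v3.2} {out.2, v1.1, v2.2} {v1.2, v2.1} {v3.1}
Identical normal forms: equal.

equal: each reduces to {out.1, v3.2} {out.2, v1.1, v2.2} {v1.2, v2.1} {v3.1}


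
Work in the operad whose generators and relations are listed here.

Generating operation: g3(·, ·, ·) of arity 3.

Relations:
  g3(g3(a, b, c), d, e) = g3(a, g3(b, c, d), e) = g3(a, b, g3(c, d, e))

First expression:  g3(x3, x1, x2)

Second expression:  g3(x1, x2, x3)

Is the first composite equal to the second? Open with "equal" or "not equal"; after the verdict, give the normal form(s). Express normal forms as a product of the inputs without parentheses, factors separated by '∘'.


not equal; first: x3 ∘ x1 ∘ x2; second: x1 ∘ x2 ∘ x3

In normal form, the first expression is x3 ∘ x1 ∘ x2
In normal form, the second expression is x1 ∘ x2 ∘ x3
The forms do not match — not equal.


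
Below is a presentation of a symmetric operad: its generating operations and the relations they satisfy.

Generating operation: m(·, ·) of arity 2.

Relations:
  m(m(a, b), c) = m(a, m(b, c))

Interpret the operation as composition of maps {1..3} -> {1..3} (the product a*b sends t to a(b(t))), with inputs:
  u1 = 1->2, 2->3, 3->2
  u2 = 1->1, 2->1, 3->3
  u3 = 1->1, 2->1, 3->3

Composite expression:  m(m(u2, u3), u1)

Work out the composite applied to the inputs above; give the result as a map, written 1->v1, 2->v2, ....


1->1, 2->3, 3->1

m(u2, u3) = 1->1, 2->1, 3->3
m(m(u2, u3), u1) = 1->1, 2->3, 3->1


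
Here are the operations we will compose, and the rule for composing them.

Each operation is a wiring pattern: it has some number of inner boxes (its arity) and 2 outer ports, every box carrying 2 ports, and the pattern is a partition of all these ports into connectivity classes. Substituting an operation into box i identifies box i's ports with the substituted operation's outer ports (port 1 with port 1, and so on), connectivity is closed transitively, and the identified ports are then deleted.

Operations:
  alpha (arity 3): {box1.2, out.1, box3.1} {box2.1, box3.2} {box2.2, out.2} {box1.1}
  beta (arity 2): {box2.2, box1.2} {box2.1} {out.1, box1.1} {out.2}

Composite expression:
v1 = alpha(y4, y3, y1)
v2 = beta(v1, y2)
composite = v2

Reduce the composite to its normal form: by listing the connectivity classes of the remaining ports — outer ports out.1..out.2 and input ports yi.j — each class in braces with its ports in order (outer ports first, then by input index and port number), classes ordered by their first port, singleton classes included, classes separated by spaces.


Treat the ports identified at beta as solder joints: merge, then drop.
composing alpha on (y4, y3, y1), with out.j its own outer ports: {out.1, y1.1, y4.2} {out.2, y3.2} {y1.2, y3.1} {y4.1}
composing beta on (y4, y3, y1, y2), with out.j its own outer ports: {out.1, y1.1, y4.2} {out.2} {y1.2, y3.1} {y2.1} {y2.2, y3.2} {y4.1}

{out.1, y1.1, y4.2} {out.2} {y1.2, y3.1} {y2.1} {y2.2, y3.2} {y4.1}


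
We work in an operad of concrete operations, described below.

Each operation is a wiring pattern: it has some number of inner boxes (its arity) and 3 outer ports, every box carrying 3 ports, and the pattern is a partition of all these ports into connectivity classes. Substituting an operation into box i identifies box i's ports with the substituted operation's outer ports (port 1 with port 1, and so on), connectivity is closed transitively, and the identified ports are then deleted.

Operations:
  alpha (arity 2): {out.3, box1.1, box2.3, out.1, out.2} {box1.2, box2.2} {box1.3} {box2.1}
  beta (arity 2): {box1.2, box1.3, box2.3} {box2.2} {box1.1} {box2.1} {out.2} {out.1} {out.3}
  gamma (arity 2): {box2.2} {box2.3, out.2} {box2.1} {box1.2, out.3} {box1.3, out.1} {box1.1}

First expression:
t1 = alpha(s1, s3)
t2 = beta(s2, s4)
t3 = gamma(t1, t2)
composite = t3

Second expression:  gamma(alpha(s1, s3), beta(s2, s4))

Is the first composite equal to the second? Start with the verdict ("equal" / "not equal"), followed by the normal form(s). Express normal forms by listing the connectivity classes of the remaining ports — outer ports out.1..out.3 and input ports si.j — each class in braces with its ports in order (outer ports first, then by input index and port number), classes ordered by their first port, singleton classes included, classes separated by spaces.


equal; the common form is {out.1, out.3, s1.1, s3.3} {out.2} {s1.2, s3.2} {s1.3} {s2.1} {s2.2, s2.3, s4.3} {s3.1} {s4.1} {s4.2}

In normal form, the first expression is {out.1, out.3, s1.1, s3.3} {out.2} {s1.2, s3.2} {s1.3} {s2.1} {s2.2, s2.3, s4.3} {s3.1} {s4.1} {s4.2}
In normal form, the second expression is {out.1, out.3, s1.1, s3.3} {out.2} {s1.2, s3.2} {s1.3} {s2.1} {s2.2, s2.3, s4.3} {s3.1} {s4.1} {s4.2}
The forms coincide; equal.


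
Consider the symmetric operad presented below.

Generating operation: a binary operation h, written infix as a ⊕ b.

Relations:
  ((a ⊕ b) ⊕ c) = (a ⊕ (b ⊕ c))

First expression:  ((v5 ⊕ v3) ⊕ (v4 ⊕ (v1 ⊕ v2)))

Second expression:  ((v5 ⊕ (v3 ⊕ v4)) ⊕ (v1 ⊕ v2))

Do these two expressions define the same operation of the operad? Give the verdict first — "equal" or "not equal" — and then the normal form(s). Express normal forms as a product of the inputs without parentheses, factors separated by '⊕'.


equal; both compose to v5 ⊕ v3 ⊕ v4 ⊕ v1 ⊕ v2

The first composite normalizes to v5 ⊕ v3 ⊕ v4 ⊕ v1 ⊕ v2
The second composite normalizes to v5 ⊕ v3 ⊕ v4 ⊕ v1 ⊕ v2
The forms coincide; equal.


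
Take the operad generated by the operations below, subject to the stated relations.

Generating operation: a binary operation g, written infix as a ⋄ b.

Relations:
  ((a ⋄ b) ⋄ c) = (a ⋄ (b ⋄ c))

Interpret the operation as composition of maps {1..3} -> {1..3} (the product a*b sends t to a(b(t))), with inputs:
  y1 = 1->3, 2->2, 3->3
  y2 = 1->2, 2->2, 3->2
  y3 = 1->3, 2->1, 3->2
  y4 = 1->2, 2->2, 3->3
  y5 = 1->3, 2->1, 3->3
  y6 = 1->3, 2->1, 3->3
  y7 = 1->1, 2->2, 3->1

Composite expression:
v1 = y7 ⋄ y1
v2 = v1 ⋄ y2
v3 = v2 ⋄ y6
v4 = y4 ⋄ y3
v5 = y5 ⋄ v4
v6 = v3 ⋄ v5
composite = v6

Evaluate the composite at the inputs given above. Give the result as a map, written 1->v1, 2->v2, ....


1->2, 2->2, 3->2


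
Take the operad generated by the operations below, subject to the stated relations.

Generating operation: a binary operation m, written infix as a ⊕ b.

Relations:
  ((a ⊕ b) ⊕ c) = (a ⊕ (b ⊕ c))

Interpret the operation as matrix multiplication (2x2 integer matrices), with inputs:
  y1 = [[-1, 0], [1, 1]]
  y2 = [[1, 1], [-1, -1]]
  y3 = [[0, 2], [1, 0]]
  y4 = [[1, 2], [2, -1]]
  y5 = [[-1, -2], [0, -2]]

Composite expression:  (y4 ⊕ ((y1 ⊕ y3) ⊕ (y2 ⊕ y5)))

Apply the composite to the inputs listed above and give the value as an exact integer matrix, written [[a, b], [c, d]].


(y1 ⊕ y3) = [[0, -2], [1, 2]]
(y2 ⊕ y5) = [[-1, -4], [1, 4]]
((y1 ⊕ y3) ⊕ (y2 ⊕ y5)) = [[-2, -8], [1, 4]]
(y4 ⊕ ((y1 ⊕ y3) ⊕ (y2 ⊕ y5))) = [[0, 0], [-5, -20]]

[[0, 0], [-5, -20]]


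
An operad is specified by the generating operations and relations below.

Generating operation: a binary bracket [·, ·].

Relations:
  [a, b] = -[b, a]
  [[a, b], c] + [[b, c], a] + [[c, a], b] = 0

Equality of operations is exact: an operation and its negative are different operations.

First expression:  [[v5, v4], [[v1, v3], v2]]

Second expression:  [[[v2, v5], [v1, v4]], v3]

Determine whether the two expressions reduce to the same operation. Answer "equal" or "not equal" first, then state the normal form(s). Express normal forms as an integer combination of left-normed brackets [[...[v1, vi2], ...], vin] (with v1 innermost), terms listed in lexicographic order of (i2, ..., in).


not equal; the first gives [[[[v1, v3], v2], v4], v5] - [[[[v1, v3], v2], v5], v4] and the second -[[[[v1, v4], v2], v5], v3] + [[[[v1, v4], v5], v2], v3]

In normal form, the first expression is [[[[v1, v3], v2], v4], v5] - [[[[v1, v3], v2], v5], v4]
In normal form, the second expression is -[[[[v1, v4], v2], v5], v3] + [[[[v1, v4], v5], v2], v3]
Distinct normal forms: not equal.


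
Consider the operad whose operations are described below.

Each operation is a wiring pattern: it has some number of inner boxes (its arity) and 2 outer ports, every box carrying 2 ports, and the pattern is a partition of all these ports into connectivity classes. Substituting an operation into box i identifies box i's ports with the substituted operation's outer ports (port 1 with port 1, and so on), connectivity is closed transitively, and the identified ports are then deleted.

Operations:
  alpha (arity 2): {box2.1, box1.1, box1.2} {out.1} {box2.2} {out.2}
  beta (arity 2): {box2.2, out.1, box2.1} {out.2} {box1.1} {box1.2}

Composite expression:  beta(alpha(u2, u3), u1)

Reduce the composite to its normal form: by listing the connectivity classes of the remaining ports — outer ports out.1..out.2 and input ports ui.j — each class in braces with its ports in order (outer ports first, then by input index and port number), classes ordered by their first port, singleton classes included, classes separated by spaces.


After gluing at beta, chains via deleted ports link the u-ports.
stage alpha: inputs (u2, u3), connectivity {out.1} {out.2} {u2.1, u2.2, u3.1} {u3.2}, out.j its boundary
stage beta: inputs (u2, u3, u1), connectivity {out.1, u1.1, u1.2} {out.2} {u2.1, u2.2, u3.1} {u3.2}, out.j its boundary

{out.1, u1.1, u1.2} {out.2} {u2.1, u2.2, u3.1} {u3.2}


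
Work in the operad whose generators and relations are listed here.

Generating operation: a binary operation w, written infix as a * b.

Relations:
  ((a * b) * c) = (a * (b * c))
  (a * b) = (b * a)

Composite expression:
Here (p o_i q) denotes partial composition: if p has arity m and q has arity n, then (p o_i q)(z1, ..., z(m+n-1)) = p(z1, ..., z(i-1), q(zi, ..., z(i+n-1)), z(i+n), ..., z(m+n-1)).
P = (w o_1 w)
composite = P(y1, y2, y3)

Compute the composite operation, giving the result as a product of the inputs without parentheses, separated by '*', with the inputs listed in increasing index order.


y1 * y2 * y3


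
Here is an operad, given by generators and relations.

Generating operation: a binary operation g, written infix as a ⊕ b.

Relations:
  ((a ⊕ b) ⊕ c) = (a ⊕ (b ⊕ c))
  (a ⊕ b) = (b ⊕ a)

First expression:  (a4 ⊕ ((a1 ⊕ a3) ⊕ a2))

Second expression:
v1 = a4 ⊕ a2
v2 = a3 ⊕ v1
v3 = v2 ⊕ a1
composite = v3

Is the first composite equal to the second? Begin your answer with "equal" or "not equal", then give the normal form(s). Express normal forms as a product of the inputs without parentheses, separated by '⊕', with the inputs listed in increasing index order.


Reducing the first expression gives a1 ⊕ a2 ⊕ a3 ⊕ a4
Reducing the second expression gives a1 ⊕ a2 ⊕ a3 ⊕ a4
Same normal form: equal.

equal — both sides give a1 ⊕ a2 ⊕ a3 ⊕ a4


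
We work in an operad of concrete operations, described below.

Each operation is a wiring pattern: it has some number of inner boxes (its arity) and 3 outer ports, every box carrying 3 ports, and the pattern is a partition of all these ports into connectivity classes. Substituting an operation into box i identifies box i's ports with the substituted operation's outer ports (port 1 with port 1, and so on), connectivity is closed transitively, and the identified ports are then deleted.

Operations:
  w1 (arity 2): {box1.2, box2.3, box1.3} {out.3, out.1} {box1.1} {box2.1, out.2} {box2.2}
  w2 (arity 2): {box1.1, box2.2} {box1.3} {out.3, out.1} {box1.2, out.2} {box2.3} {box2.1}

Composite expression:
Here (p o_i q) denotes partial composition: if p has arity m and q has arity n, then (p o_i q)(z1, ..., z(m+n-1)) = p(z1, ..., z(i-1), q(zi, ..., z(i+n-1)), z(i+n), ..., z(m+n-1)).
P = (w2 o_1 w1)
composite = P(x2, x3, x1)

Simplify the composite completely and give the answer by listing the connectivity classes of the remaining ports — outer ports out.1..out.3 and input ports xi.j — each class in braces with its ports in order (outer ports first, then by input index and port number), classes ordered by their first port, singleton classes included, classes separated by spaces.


{out.1, out.3} {out.2, x3.1} {x1.1} {x1.2} {x1.3} {x2.1} {x2.2, x2.3, x3.3} {x3.2}

After gluing at w2, chains via deleted ports link the x-ports.
w1 over (x2, x3) gives {out.1, out.3} {out.2, x3.1} {x2.1} {x2.2, x2.3, x3.3} {x3.2}, out.j being that stage's outer ports
w2 over (x2, x3, x1) gives {out.1, out.3} {out.2, x3.1} {x1.1} {x1.2} {x1.3} {x2.1} {x2.2, x2.3, x3.3} {x3.2}, out.j being that stage's outer ports


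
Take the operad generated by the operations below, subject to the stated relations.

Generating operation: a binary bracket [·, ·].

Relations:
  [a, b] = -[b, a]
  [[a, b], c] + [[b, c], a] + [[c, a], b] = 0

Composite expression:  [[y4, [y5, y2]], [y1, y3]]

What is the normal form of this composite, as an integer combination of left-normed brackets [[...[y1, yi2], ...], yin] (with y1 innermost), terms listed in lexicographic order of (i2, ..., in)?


-[[[[y1, y3], y2], y5], y4] + [[[[y1, y3], y4], y2], y5] - [[[[y1, y3], y4], y5], y2] + [[[[y1, y3], y5], y2], y4]

Antisymmetry and Jacobi reduce to y1-anchored left-normed brackets.
Composite bracket: [[y4, [y5, y2]], [y1, y3]]
Expanding via [a, b] = ab - ba: 16 signed words (2^4 = 16).
Keep just the words that open with y1:
  the word y1y3y2y5y4 carries sign -1 and contributes -[[[[y1, y3], y2], y5], y4]
  the word y1y3y4y2y5 carries sign +1 and contributes +[[[[y1, y3], y4], y2], y5]
  the word y1y3y4y5y2 carries sign -1 and contributes -[[[[y1, y3], y4], y5], y2]
  the word y1y3y5y2y4 carries sign +1 and contributes +[[[[y1, y3], y5], y2], y4]


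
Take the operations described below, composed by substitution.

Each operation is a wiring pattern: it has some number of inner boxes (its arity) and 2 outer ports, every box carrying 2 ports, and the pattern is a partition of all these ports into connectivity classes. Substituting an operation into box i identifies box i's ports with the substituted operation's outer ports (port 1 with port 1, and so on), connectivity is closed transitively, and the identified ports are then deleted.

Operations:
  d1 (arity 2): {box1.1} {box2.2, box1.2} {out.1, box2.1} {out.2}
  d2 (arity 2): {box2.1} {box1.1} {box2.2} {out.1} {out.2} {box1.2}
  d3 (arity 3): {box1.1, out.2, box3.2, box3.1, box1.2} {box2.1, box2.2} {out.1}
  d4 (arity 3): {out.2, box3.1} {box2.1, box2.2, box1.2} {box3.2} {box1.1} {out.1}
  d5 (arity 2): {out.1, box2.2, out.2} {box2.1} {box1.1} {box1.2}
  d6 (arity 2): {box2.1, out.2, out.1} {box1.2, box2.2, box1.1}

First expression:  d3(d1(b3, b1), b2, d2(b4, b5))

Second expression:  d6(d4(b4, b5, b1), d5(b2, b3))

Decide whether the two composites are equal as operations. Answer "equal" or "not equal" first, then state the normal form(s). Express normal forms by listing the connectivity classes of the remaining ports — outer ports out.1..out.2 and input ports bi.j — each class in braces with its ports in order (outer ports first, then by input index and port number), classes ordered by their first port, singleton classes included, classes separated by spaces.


The first expression reduces to {out.1} {out.2, b1.1} {b1.2, b3.2} {b2.1, b2.2} {b3.1} {b4.1} {b4.2} {b5.1} {b5.2}
The second expression reduces to {out.1, out.2, b1.1, b3.2} {b1.2} {b2.1} {b2.2} {b3.1} {b4.1} {b4.2, b5.1, b5.2}
Different reductions; not equal.

not equal; the first gives {out.1} {out.2, b1.1} {b1.2, b3.2} {b2.1, b2.2} {b3.1} {b4.1} {b4.2} {b5.1} {b5.2} and the second {out.1, out.2, b1.1, b3.2} {b1.2} {b2.1} {b2.2} {b3.1} {b4.1} {b4.2, b5.1, b5.2}


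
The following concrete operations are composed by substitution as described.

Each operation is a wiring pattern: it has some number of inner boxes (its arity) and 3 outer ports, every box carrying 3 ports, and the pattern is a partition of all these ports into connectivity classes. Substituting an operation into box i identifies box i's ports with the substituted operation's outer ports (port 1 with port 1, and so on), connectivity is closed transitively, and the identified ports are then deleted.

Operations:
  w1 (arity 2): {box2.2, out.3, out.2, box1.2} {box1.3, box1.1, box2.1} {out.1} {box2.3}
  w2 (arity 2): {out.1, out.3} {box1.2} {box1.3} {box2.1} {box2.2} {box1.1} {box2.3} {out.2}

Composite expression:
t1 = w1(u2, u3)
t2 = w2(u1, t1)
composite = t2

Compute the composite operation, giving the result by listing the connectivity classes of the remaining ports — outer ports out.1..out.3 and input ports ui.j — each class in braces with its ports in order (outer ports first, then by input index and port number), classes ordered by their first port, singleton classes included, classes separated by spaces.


{out.1, out.3} {out.2} {u1.1} {u1.2} {u1.3} {u2.1, u2.3, u3.1} {u2.2, u3.2} {u3.3}

Two ports join when wires chain via w2-identified ports.
the subtree at w1 composes to {out.1} {out.2, out.3, u2.2, u3.2} {u2.1, u2.3, u3.1} {u3.3} on (u2, u3); out.j = own outer ports
the subtree at w2 composes to {out.1, out.3} {out.2} {u1.1} {u1.2} {u1.3} {u2.1, u2.3, u3.1} {u2.2, u3.2} {u3.3} on (u1, u2, u3); out.j = own outer ports


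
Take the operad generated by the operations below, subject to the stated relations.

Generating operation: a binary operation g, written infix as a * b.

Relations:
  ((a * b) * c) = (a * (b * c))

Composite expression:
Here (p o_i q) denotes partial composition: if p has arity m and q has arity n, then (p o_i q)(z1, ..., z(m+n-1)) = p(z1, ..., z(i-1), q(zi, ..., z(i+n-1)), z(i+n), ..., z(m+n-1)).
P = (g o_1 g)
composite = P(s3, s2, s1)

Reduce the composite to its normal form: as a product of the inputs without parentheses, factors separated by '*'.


s3 * s2 * s1

All parenthesizations of g agree; list the s-inputs left to right.
(s3 * s2) spells out as s3 * s2
((s3 * s2) * s1) spells out as s3 * s2 * s1


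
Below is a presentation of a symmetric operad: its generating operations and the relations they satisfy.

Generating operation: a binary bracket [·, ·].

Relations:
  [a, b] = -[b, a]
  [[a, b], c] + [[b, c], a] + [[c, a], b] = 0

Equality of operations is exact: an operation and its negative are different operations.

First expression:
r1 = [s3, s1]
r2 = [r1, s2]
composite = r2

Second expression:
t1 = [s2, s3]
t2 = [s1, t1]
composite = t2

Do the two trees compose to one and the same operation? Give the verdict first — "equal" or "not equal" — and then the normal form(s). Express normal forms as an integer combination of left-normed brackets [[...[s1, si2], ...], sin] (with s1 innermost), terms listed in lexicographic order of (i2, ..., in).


The first expression, normalized: -[[s1, s3], s2]
The second expression, normalized: [[s1, s2], s3] - [[s1, s3], s2]
No match — not equal.

not equal — first -[[s1, s3], s2], second [[s1, s2], s3] - [[s1, s3], s2]


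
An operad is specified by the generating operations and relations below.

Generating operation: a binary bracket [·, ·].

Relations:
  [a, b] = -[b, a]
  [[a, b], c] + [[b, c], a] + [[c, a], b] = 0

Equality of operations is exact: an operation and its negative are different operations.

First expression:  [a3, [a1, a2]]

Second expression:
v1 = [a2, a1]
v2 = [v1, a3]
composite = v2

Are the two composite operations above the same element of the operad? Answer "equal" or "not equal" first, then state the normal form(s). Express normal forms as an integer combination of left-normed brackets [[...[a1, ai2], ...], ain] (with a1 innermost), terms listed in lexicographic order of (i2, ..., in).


equal: each reduces to -[[a1, a2], a3]

The first expression reduces to -[[a1, a2], a3]
The second expression reduces to -[[a1, a2], a3]
Both agree, so they are equal.


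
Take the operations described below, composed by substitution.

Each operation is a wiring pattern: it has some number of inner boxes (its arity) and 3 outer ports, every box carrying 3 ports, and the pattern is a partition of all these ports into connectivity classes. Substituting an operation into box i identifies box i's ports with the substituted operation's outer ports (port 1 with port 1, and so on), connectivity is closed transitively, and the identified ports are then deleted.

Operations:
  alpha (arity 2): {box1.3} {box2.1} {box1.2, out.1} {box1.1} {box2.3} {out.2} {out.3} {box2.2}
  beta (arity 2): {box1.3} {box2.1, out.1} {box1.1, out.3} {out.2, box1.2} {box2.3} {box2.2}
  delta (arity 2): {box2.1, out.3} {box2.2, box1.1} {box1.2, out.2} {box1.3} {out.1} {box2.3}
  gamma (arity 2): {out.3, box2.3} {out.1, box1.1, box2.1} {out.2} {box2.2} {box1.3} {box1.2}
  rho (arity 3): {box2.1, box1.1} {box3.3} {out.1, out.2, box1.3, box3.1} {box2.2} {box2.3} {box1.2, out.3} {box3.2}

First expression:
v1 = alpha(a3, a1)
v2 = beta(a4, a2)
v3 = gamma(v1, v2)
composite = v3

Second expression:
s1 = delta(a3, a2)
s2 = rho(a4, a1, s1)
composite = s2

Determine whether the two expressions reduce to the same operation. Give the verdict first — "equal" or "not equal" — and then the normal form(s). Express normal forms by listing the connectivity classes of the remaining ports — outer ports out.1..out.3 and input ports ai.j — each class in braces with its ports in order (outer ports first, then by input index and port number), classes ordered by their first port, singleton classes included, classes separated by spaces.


Reducing the first expression gives {out.1, a2.1, a3.2} {out.2} {out.3, a4.1} {a1.1} {a1.2} {a1.3} {a2.2} {a2.3} {a3.1} {a3.3} {a4.2} {a4.3}
Reducing the second expression gives {out.1, out.2, a4.3} {out.3, a4.2} {a1.1, a4.1} {a1.2} {a1.3} {a2.1} {a2.2, a3.1} {a2.3} {a3.2} {a3.3}
Distinct normal forms: not equal.

not equal; the first gives {out.1, a2.1, a3.2} {out.2} {out.3, a4.1} {a1.1} {a1.2} {a1.3} {a2.2} {a2.3} {a3.1} {a3.3} {a4.2} {a4.3} and the second {out.1, out.2, a4.3} {out.3, a4.2} {a1.1, a4.1} {a1.2} {a1.3} {a2.1} {a2.2, a3.1} {a2.3} {a3.2} {a3.3}


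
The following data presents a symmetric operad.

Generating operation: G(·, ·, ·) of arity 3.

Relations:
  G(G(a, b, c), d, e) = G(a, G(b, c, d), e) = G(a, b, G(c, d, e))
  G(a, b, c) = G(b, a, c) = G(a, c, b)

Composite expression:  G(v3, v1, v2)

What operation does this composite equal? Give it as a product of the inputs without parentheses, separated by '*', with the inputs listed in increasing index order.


v1 * v2 * v3


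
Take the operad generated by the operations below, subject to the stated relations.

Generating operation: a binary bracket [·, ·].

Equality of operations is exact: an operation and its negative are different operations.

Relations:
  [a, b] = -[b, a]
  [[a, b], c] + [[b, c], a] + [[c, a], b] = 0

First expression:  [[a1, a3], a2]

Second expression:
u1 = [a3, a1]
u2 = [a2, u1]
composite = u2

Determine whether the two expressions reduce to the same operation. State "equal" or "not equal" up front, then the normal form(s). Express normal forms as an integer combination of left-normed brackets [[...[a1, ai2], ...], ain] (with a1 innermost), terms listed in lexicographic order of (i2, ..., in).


Reducing the first expression gives [[a1, a3], a2]
Reducing the second expression gives [[a1, a3], a2]
Same normal form: equal.

equal; the common form is [[a1, a3], a2]


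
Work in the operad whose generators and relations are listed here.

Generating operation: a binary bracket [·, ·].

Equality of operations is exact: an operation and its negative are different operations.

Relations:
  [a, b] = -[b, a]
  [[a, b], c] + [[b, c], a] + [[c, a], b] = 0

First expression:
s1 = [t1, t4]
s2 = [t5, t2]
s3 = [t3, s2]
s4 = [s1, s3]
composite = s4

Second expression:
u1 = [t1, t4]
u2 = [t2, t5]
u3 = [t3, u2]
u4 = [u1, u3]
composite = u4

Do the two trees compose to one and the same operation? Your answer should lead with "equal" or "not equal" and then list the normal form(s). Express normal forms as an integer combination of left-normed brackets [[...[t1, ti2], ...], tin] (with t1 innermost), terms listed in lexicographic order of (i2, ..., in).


not equal; the first gives [[[[t1, t4], t2], t5], t3] - [[[[t1, t4], t3], t2], t5] + [[[[t1, t4], t3], t5], t2] - [[[[t1, t4], t5], t2], t3] and the second -[[[[t1, t4], t2], t5], t3] + [[[[t1, t4], t3], t2], t5] - [[[[t1, t4], t3], t5], t2] + [[[[t1, t4], t5], t2], t3]

The first composite normalizes to [[[[t1, t4], t2], t5], t3] - [[[[t1, t4], t3], t2], t5] + [[[[t1, t4], t3], t5], t2] - [[[[t1, t4], t5], t2], t3]
The second composite normalizes to -[[[[t1, t4], t2], t5], t3] + [[[[t1, t4], t3], t2], t5] - [[[[t1, t4], t3], t5], t2] + [[[[t1, t4], t5], t2], t3]
No match — not equal.


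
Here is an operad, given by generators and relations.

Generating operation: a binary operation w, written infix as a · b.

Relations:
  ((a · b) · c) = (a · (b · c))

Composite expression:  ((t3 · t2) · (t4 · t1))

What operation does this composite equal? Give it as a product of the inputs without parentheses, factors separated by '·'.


t3 · t2 · t4 · t1

The w-tree's shape is irrelevant; the t-reading-order decides.
(t3 · t2) spells out as t3 · t2
(t4 · t1) spells out as t4 · t1
((t3 · t2) · (t4 · t1)) spells out as t3 · t2 · t4 · t1


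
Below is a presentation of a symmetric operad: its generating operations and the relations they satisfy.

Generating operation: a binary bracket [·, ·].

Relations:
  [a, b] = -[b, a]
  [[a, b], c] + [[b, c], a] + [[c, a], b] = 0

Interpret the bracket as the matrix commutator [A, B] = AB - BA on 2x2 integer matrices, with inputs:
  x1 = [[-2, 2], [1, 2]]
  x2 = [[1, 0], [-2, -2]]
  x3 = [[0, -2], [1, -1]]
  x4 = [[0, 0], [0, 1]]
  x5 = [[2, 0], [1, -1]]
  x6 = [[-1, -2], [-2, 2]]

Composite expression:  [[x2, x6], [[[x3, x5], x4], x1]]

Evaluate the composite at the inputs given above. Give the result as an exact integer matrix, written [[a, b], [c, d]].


[[-336, -72], [304, 336]]


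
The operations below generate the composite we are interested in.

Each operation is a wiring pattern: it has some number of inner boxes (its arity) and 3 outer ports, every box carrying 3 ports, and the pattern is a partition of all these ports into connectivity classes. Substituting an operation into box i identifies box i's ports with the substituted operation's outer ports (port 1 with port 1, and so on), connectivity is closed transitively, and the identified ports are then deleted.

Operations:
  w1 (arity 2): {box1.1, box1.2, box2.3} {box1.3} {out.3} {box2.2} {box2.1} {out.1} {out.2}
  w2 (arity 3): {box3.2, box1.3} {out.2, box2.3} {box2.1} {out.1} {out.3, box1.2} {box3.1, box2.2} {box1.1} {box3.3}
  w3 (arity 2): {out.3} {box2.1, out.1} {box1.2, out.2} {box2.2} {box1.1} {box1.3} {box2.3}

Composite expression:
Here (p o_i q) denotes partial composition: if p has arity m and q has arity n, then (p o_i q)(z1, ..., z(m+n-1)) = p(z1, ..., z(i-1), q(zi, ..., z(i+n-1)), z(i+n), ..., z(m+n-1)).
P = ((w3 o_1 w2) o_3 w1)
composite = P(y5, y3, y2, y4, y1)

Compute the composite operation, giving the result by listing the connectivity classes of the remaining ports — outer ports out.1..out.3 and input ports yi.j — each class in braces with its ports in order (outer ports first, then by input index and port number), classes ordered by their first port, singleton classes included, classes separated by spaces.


After gluing at w3, chains via deleted ports link the y-ports.
w1 over (y2, y4) gives {out.1} {out.2} {out.3} {y2.1, y2.2, y4.3} {y2.3} {y4.1} {y4.2}, out.j being that stage's outer ports
w2 over (y5, y3, y2, y4) gives {out.1} {out.2, y3.3} {out.3, y5.2} {y2.1, y2.2, y4.3} {y2.3} {y3.1} {y3.2} {y4.1} {y4.2} {y5.1} {y5.3}, out.j being that stage's outer ports
w3 over (y5, y3, y2, y4, y1) gives {out.1, y1.1} {out.2, y3.3} {out.3} {y1.2} {y1.3} {y2.1, y2.2, y4.3} {y2.3} {y3.1} {y3.2} {y4.1} {y4.2} {y5.1} {y5.2} {y5.3}, out.j being that stage's outer ports

{out.1, y1.1} {out.2, y3.3} {out.3} {y1.2} {y1.3} {y2.1, y2.2, y4.3} {y2.3} {y3.1} {y3.2} {y4.1} {y4.2} {y5.1} {y5.2} {y5.3}


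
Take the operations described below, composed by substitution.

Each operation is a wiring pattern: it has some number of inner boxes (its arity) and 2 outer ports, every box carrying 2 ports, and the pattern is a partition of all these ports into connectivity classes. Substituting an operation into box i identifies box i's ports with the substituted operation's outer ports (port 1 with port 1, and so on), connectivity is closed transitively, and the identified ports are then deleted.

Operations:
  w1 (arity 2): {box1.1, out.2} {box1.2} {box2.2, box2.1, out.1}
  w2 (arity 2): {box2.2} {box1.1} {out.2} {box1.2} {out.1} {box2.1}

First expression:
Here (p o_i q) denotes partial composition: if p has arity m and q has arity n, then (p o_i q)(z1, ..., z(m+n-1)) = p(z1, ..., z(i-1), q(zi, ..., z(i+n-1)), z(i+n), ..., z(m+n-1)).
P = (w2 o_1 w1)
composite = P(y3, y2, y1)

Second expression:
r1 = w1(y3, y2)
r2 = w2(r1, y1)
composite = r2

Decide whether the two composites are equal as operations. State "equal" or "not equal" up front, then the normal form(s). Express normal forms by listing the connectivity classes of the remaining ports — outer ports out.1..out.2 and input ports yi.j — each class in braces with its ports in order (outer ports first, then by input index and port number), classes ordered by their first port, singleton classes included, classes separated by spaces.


The first composite normalizes to {out.1} {out.2} {y1.1} {y1.2} {y2.1, y2.2} {y3.1} {y3.2}
The second composite normalizes to {out.1} {out.2} {y1.1} {y1.2} {y2.1, y2.2} {y3.1} {y3.2}
Both agree, so they are equal.

equal; the common form is {out.1} {out.2} {y1.1} {y1.2} {y2.1, y2.2} {y3.1} {y3.2}


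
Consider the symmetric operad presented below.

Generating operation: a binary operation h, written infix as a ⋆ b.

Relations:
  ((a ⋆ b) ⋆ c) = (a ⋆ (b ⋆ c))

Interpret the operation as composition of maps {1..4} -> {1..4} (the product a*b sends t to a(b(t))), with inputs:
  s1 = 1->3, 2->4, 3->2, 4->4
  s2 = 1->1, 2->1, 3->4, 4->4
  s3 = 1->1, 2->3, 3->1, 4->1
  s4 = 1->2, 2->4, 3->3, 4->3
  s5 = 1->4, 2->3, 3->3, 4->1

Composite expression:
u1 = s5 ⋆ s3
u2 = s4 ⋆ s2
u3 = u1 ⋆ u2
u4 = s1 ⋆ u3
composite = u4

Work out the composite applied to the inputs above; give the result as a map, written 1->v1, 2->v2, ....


(s5 ⋆ s3) = 1->4, 2->3, 3->4, 4->4
(s4 ⋆ s2) = 1->2, 2->2, 3->3, 4->3
((s5 ⋆ s3) ⋆ (s4 ⋆ s2)) = 1->3, 2->3, 3->4, 4->4
(s1 ⋆ ((s5 ⋆ s3) ⋆ (s4 ⋆ s2))) = 1->2, 2->2, 3->4, 4->4

1->2, 2->2, 3->4, 4->4


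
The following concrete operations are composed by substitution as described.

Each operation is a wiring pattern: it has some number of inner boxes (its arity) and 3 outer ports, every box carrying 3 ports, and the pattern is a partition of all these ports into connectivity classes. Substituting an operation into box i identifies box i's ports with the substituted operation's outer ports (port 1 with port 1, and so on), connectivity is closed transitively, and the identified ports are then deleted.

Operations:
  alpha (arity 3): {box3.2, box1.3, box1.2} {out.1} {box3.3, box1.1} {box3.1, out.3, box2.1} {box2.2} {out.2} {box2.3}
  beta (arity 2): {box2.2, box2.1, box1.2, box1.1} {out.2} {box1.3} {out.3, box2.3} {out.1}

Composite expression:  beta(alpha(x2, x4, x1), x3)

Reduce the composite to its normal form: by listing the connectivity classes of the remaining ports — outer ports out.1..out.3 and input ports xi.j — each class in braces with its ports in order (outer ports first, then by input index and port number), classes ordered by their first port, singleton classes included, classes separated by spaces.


{out.1} {out.2} {out.3, x3.3} {x1.1, x4.1} {x1.2, x2.2, x2.3} {x1.3, x2.1} {x3.1, x3.2} {x4.2} {x4.3}


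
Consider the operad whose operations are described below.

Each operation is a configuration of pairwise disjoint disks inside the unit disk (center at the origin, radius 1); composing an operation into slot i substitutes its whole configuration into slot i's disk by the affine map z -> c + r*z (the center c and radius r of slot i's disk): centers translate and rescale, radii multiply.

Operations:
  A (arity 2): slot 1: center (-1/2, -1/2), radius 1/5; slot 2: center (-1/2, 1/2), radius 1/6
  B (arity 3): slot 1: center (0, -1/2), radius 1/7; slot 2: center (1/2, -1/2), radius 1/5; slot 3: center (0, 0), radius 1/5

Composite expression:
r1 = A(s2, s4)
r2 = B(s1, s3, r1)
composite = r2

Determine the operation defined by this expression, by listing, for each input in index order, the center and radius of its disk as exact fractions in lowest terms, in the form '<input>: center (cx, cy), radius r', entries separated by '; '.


s1: center (0, -1/2), radius 1/7; s2: center (-1/10, -1/10), radius 1/25; s3: center (1/2, -1/2), radius 1/5; s4: center (-1/10, 1/10), radius 1/30


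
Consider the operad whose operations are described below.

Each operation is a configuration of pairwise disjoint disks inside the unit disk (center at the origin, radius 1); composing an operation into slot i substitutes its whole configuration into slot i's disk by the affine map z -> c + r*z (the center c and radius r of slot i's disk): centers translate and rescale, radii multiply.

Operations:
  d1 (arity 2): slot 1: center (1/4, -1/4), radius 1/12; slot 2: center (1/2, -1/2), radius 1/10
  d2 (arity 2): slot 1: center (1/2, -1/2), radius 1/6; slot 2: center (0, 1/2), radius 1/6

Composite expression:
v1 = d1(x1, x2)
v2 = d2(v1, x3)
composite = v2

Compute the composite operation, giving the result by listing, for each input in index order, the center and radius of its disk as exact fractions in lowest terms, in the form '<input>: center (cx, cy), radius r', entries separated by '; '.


x1: center (13/24, -13/24), radius 1/72; x2: center (7/12, -7/12), radius 1/60; x3: center (0, 1/2), radius 1/6

Only the slot chain above each x matters under d2; compose those maps.
input x1: composing its 2 substitution steps yields center (13/24, -13/24), radius 1/72
input x2: composing its 2 substitution steps yields center (7/12, -7/12), radius 1/60
input x3: composing its 1 substitution step yields center (0, 1/2), radius 1/6


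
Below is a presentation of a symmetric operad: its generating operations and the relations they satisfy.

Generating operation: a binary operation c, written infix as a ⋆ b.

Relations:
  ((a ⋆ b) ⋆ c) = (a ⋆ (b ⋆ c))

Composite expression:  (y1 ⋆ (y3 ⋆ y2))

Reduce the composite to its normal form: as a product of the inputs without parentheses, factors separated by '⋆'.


y1 ⋆ y3 ⋆ y2

Every regrouping of c is equal, so read the y-inputs in written order.
(y3 ⋆ y2) reduces to y3 ⋆ y2
(y1 ⋆ (y3 ⋆ y2)) reduces to y1 ⋆ y3 ⋆ y2


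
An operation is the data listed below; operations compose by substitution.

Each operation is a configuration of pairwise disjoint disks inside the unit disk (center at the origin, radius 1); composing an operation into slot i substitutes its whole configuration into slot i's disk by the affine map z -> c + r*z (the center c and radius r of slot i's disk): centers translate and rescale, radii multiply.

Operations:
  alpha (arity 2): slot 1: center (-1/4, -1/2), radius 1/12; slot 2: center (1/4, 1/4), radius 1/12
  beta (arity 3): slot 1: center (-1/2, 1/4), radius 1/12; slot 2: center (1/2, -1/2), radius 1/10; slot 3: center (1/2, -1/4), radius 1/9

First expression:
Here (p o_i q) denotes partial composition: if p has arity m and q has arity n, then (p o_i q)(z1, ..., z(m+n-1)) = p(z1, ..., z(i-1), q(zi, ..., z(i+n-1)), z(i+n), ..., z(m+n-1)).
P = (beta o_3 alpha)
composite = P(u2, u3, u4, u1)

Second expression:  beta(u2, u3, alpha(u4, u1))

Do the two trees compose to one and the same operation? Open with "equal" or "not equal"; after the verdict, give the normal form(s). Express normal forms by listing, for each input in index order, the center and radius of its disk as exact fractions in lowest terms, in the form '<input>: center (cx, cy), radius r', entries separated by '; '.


equal; both compose to u1: center (19/36, -2/9), radius 1/108; u2: center (-1/2, 1/4), radius 1/12; u3: center (1/2, -1/2), radius 1/10; u4: center (17/36, -11/36), radius 1/108

Reducing the first expression gives u1: center (19/36, -2/9), radius 1/108; u2: center (-1/2, 1/4), radius 1/12; u3: center (1/2, -1/2), radius 1/10; u4: center (17/36, -11/36), radius 1/108
Reducing the second expression gives u1: center (19/36, -2/9), radius 1/108; u2: center (-1/2, 1/4), radius 1/12; u3: center (1/2, -1/2), radius 1/10; u4: center (17/36, -11/36), radius 1/108
The forms coincide; equal.


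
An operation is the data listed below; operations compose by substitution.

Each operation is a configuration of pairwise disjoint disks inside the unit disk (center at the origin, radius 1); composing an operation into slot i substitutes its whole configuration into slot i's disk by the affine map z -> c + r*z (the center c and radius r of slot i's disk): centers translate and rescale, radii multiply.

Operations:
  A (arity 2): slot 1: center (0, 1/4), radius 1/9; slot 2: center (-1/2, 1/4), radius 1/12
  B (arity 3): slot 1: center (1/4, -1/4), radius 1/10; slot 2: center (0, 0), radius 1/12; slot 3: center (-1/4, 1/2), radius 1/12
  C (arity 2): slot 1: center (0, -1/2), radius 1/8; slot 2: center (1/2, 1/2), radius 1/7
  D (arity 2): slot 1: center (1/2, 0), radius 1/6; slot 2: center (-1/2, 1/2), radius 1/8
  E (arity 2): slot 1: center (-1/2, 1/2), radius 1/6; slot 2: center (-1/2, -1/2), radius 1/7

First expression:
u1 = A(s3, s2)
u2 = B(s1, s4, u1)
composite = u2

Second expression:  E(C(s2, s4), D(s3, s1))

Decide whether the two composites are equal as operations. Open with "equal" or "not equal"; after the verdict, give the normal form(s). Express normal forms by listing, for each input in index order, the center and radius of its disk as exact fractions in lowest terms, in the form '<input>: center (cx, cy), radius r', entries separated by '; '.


not equal: they reduce to s1: center (1/4, -1/4), radius 1/10; s2: center (-7/24, 25/48), radius 1/144; s3: center (-1/4, 25/48), radius 1/108; s4: center (0, 0), radius 1/12 and s1: center (-4/7, -3/7), radius 1/56; s2: center (-1/2, 5/12), radius 1/48; s3: center (-3/7, -1/2), radius 1/42; s4: center (-5/12, 7/12), radius 1/42


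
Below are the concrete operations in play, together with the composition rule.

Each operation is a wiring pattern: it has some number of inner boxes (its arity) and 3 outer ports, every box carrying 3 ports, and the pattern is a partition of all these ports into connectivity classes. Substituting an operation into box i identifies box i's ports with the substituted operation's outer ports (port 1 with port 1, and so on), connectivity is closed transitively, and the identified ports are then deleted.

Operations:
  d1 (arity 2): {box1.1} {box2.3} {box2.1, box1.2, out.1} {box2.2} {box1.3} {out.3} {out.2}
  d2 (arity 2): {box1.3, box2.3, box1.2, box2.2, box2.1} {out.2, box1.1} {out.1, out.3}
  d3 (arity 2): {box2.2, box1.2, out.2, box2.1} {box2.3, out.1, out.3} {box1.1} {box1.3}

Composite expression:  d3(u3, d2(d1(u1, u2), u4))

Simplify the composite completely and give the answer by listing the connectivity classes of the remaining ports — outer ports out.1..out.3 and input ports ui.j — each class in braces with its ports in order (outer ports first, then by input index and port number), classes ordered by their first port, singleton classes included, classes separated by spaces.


{out.1, out.2, out.3, u1.2, u2.1, u3.2} {u1.1} {u1.3} {u2.2} {u2.3} {u3.1} {u3.3} {u4.1, u4.2, u4.3}

Reachability decides: close wires over d3-identified ports.
composing d1 on (u1, u2), with out.j its own outer ports: {out.1, u1.2, u2.1} {out.2} {out.3} {u1.1} {u1.3} {u2.2} {u2.3}
composing d2 on (u1, u2, u4), with out.j its own outer ports: {out.1, out.3} {out.2, u1.2, u2.1} {u1.1} {u1.3} {u2.2} {u2.3} {u4.1, u4.2, u4.3}
composing d3 on (u3, u1, u2, u4), with out.j its own outer ports: {out.1, out.2, out.3, u1.2, u2.1, u3.2} {u1.1} {u1.3} {u2.2} {u2.3} {u3.1} {u3.3} {u4.1, u4.2, u4.3}
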